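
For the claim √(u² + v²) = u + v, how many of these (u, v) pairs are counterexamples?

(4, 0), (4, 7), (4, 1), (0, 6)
2

Testing each pair:
(4, 0): LHS = 4, RHS = 4 → satisfies claim
(4, 7): LHS = √(65) ≈ 8.062, RHS = 11 → counterexample
(4, 1): LHS = √(17) ≈ 4.123, RHS = 5 → counterexample
(0, 6): LHS = 6, RHS = 6 → satisfies claim

That makes 2 counterexamples.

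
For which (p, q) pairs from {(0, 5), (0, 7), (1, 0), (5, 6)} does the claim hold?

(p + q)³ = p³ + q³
Testing each pair:
(0, 5): LHS = 125, RHS = 125 → holds
(0, 7): LHS = 343, RHS = 343 → holds
(1, 0): LHS = 1, RHS = 1 → holds
(5, 6): LHS = 1331, RHS = 341 → fails

3 of 4 pairs satisfy the claim.

Answer: (0, 5), (0, 7), (1, 0)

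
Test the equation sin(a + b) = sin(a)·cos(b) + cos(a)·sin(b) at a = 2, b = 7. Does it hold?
Holds

Substituting a = 2, b = 7:

LHS = sin(2 + 7) = sin(9) ≈ 0.4121
RHS = sin(2)·cos(7) + cos(2)·sin(7) = sin(7)·cos(2) + sin(2)·cos(7) ≈ 0.4121

LHS = RHS, so the equation holds at this point.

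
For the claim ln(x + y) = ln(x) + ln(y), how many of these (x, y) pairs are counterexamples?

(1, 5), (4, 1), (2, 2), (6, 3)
Testing each pair:
(1, 5): LHS = ln(6) ≈ 1.792, RHS = ln(5) ≈ 1.609 → counterexample
(4, 1): LHS = ln(5) ≈ 1.609, RHS = ln(4) ≈ 1.386 → counterexample
(2, 2): LHS = ln(4) ≈ 1.386, RHS = 2·ln(2) ≈ 1.386 → satisfies claim
(6, 3): LHS = ln(9) ≈ 2.197, RHS = ln(3) + ln(6) ≈ 2.89 → counterexample

That makes 3 counterexamples.

Answer: 3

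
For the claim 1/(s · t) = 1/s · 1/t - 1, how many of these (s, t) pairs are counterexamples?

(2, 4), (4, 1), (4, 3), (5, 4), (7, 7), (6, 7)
Testing each pair:
(2, 4): LHS = 1/8, RHS = -7/8 → counterexample
(4, 1): LHS = 1/4, RHS = -3/4 → counterexample
(4, 3): LHS = 1/12, RHS = -11/12 → counterexample
(5, 4): LHS = 1/20, RHS = -19/20 → counterexample
(7, 7): LHS = 1/49, RHS = -48/49 → counterexample
(6, 7): LHS = 1/42, RHS = -41/42 → counterexample

That makes 6 counterexamples.

Answer: 6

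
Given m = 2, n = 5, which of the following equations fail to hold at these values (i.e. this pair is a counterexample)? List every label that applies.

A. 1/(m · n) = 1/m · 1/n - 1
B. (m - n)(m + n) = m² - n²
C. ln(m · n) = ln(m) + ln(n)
Evaluating each claim at the given values:
A. LHS = 1/10, RHS = -9/10 → fails here (LHS ≠ RHS)
B. LHS = -21, RHS = -21 → holds here (LHS = RHS)
C. LHS = ln(10) ≈ 2.303, RHS = ln(2) + ln(5) ≈ 2.303 → holds here (LHS = RHS)

Answer: A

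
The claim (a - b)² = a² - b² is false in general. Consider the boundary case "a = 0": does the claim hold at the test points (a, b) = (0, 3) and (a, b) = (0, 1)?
At (0, 3): LHS = 9 ≠ RHS = -9
At (0, 1): LHS = 1 ≠ RHS = -1

Answer: No, fails at both test points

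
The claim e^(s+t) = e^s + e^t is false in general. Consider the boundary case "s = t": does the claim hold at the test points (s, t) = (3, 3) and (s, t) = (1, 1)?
No, fails at both test points

At (3, 3): LHS = e^6 ≈ 403.4 ≠ RHS = 2·e^3 ≈ 40.17
At (1, 1): LHS = e^2 ≈ 7.389 ≠ RHS = 2·e ≈ 5.437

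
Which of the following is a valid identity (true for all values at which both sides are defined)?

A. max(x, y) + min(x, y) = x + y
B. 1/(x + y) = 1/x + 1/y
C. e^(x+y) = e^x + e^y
A

A: holds — e.g. at (1, 3), both sides equal 4.
B: fails at (3, 7) — LHS = 1/10, RHS = 10/21.
C: fails at (3, 7) — LHS = e^10 ≈ 22026.5, RHS = e^3 + e^7 ≈ 1117.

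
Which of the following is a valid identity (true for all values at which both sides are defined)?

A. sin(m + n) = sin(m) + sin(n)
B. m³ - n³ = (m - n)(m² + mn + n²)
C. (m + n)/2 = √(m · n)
B

A: fails at (3, 7) — LHS = sin(10) ≈ -0.544, RHS = sin(3) + sin(7) ≈ 0.7981.
B: holds — e.g. at (3, 5), both sides equal -98.
C: fails at (2, 3) — LHS = 5/2, RHS = √(6) ≈ 2.449.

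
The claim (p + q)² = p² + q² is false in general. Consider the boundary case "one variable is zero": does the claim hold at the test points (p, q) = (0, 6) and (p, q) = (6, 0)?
At (0, 6): LHS = 36, RHS = 36 → equal
At (6, 0): LHS = 36, RHS = 36 → equal

So the claim does hold at both of these boundary points, even though it is not an identity.

Answer: Yes, holds at both test points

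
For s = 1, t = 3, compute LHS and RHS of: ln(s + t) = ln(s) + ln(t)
LHS = ln(1 + 3) = ln(4) ≈ 1.386
RHS = ln(1) + ln(3) = ln(3) ≈ 1.099

LHS ≠ RHS (they differ by about 0.2877), so the equation does not hold here.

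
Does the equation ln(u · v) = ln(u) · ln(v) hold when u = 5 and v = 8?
Fails

Substituting u = 5, v = 8:

LHS = ln(5 · 8) = ln(40) ≈ 3.689
RHS = ln(5) · ln(8) ≈ 3.347

LHS ≠ RHS, so the equation does not hold at this point.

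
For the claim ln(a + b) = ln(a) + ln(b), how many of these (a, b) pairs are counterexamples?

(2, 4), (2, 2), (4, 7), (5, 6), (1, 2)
Testing each pair:
(2, 4): LHS = ln(6) ≈ 1.792, RHS = ln(2) + ln(4) ≈ 2.079 → counterexample
(2, 2): LHS = ln(4) ≈ 1.386, RHS = 2·ln(2) ≈ 1.386 → satisfies claim
(4, 7): LHS = ln(11) ≈ 2.398, RHS = ln(4) + ln(7) ≈ 3.332 → counterexample
(5, 6): LHS = ln(11) ≈ 2.398, RHS = ln(5) + ln(6) ≈ 3.401 → counterexample
(1, 2): LHS = ln(3) ≈ 1.099, RHS = ln(2) ≈ 0.6931 → counterexample

That makes 4 counterexamples.

Answer: 4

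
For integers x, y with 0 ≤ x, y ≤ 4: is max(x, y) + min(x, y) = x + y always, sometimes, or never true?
The identity holds for every pair in the range. For instance at (x, y) = (4, 0): both sides equal 4.

Answer: Always true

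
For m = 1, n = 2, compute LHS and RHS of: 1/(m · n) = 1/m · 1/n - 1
LHS = 1/(1 · 2) = 1/2
RHS = 1/1 · 1/2 - 1 = -1/2

LHS ≠ RHS, so the equation does not hold here.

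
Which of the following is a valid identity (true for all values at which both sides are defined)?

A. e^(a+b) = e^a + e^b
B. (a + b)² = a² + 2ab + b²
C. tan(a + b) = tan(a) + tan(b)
B

A: fails at (2, 3) — LHS = e^5 ≈ 148.4, RHS = e^2 + e^3 ≈ 27.47.
B: holds — e.g. at (2, 4), both sides equal 36.
C: fails at (2, 3) — LHS = tan(5) ≈ -3.381, RHS = tan(2) + tan(3) ≈ -2.328.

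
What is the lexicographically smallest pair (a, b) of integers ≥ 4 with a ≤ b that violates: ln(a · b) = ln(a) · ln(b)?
(a, b) = (4, 4)

Substituting (4, 4) into the claim:
LHS = ln(4 · 4) = ln(16) ≈ 2.773
RHS = ln(4) · ln(4) = ln(4)² ≈ 1.922

Since LHS ≠ RHS, this pair disproves the claim, and no lexicographically smaller pair (a ≤ b, integers ≥ 4) does.

For instance (4, 11) is also a counterexample (LHS = ln(44) ≈ 3.784, RHS = ln(4)·ln(11) ≈ 3.324), but it's lexicographically larger.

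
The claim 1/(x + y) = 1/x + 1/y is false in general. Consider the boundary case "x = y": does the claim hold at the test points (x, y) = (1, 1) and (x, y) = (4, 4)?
At (1, 1): LHS = 1/2 ≠ RHS = 2
At (4, 4): LHS = 1/8 ≠ RHS = 1/2

Answer: No, fails at both test points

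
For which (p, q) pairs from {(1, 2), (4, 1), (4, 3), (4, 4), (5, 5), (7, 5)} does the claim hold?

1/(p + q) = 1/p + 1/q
Testing each pair:
(1, 2): LHS = 1/3, RHS = 3/2 → fails
(4, 1): LHS = 1/5, RHS = 5/4 → fails
(4, 3): LHS = 1/7, RHS = 7/12 → fails
(4, 4): LHS = 1/8, RHS = 1/2 → fails
(5, 5): LHS = 1/10, RHS = 2/5 → fails
(7, 5): LHS = 1/12, RHS = 12/35 → fails

No pair satisfies the claim.

Answer: None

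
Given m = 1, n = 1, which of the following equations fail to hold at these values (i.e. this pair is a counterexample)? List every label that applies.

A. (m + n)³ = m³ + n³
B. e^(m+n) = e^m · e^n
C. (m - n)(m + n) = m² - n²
Evaluating each claim at the given values:
A. LHS = 8, RHS = 2 → fails here (LHS ≠ RHS)
B. LHS = e^2 ≈ 7.389, RHS = e^2 ≈ 7.389 → holds here (LHS = RHS)
C. LHS = 0, RHS = 0 → holds here (LHS = RHS)

Answer: A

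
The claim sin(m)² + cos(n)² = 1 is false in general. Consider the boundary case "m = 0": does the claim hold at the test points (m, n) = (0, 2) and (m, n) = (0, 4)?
No, fails at both test points

At (0, 2): LHS = cos(2)² ≈ 0.1732 ≠ RHS = 1
At (0, 4): LHS = cos(4)² ≈ 0.4272 ≠ RHS = 1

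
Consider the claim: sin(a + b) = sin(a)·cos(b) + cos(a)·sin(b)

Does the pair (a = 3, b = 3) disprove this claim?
No

Substituting a = 3, b = 3:
LHS = sin(3 + 3) = sin(6) ≈ -0.2794
RHS = sin(3)·cos(3) + cos(3)·sin(3) = 2·sin(3)·cos(3) ≈ -0.2794

The sides agree, so this pair does not disprove the claim.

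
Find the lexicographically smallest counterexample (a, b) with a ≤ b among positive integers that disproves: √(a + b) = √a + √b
(a, b) = (1, 1)

Substituting (1, 1) into the claim:
LHS = √(1 + 1) = √(2) ≈ 1.414
RHS = √1 + √1 = 2

Since LHS ≠ RHS, this pair disproves the claim, and no lexicographically smaller pair (a ≤ b, positive integers) does.

For instance (7, 7) is also a counterexample (LHS = √(14) ≈ 3.742, RHS = 2·√(7) ≈ 5.292), but it's lexicographically larger.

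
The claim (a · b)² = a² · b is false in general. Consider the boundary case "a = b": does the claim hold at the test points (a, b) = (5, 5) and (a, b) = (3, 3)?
No, fails at both test points

At (5, 5): LHS = 625 ≠ RHS = 125
At (3, 3): LHS = 81 ≠ RHS = 27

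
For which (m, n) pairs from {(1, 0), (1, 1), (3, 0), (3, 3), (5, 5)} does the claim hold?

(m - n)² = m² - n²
All pairs

Testing each pair:
(1, 0): LHS = 1, RHS = 1 → holds
(1, 1): LHS = 0, RHS = 0 → holds
(3, 0): LHS = 9, RHS = 9 → holds
(3, 3): LHS = 0, RHS = 0 → holds
(5, 5): LHS = 0, RHS = 0 → holds

Every pair satisfies the claim.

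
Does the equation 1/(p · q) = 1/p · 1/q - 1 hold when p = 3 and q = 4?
Substituting p = 3, q = 4:

LHS = 1/(3 · 4) = 1/12
RHS = 1/3 · 1/4 - 1 = -11/12

LHS ≠ RHS, so the equation does not hold at this point.

Answer: Fails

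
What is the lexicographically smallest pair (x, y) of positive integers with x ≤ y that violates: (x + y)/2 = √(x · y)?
(x, y) = (1, 2)

At (1, 1): both sides equal 1, so it holds there.

Substituting (1, 2) into the claim:
LHS = (1 + 2)/2 = 3/2
RHS = √(1 · 2) = √(2) ≈ 1.414

Since LHS ≠ RHS, this pair disproves the claim, and no lexicographically smaller pair (x ≤ y, positive integers) does.

For instance (5, 7) is also a counterexample (LHS = 6, RHS = √(35) ≈ 5.916), but it's lexicographically larger.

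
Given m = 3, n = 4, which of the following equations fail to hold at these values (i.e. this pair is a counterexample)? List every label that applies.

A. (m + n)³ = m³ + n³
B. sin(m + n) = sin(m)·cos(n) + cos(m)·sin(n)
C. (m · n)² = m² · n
Evaluating each claim at the given values:
A. LHS = 343, RHS = 91 → fails here (LHS ≠ RHS)
B. LHS = sin(7) ≈ 0.657, RHS = sin(3)·cos(4) + sin(4)·cos(3) ≈ 0.657 → holds here (LHS = RHS)
C. LHS = 144, RHS = 36 → fails here (LHS ≠ RHS)

Answer: A, C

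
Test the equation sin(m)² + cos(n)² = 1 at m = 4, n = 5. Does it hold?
Fails

Substituting m = 4, n = 5:

LHS = sin(4)² + cos(5)² ≈ 0.6532
RHS = 1

LHS ≠ RHS, so the equation does not hold at this point.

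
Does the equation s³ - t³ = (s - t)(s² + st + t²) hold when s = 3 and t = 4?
Holds

Substituting s = 3, t = 4:

LHS = 3³ - 4³ = -37
RHS = (3 - 4)(3² + 3·4 + 4²) = -37

LHS = RHS, so the equation holds at this point.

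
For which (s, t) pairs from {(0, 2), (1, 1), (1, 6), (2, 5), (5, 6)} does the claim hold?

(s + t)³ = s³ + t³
Testing each pair:
(0, 2): LHS = 8, RHS = 8 → holds
(1, 1): LHS = 8, RHS = 2 → fails
(1, 6): LHS = 343, RHS = 217 → fails
(2, 5): LHS = 343, RHS = 133 → fails
(5, 6): LHS = 1331, RHS = 341 → fails

1 of 5 pairs satisfies the claim.

Answer: (0, 2)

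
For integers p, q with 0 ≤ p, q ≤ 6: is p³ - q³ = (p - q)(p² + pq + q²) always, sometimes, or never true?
Always true

The identity holds for every pair in the range. For instance at (p, q) = (2, 4): both sides equal -56.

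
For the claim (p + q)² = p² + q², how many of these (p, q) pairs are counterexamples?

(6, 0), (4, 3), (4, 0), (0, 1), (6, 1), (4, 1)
Testing each pair:
(6, 0): LHS = 36, RHS = 36 → satisfies claim
(4, 3): LHS = 49, RHS = 25 → counterexample
(4, 0): LHS = 16, RHS = 16 → satisfies claim
(0, 1): LHS = 1, RHS = 1 → satisfies claim
(6, 1): LHS = 49, RHS = 37 → counterexample
(4, 1): LHS = 25, RHS = 17 → counterexample

That makes 3 counterexamples.

Answer: 3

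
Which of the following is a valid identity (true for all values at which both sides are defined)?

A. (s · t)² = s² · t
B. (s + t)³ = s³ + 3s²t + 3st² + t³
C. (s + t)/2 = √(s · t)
B

A: fails at (5, 5) — LHS = 625, RHS = 125.
B: holds — e.g. at (4, 4), both sides equal 512.
C: fails at (4, 6) — LHS = 5, RHS = 2·√(6) ≈ 4.899.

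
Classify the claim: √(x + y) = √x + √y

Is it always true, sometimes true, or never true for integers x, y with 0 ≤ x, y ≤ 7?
Sometimes true

It holds at (x, y) = (7, 0) (both sides equal √(7) ≈ 2.646), but fails at (x, y) = (7, 3) (LHS = √(10) ≈ 3.162, RHS = √(3) + √(7) ≈ 4.378).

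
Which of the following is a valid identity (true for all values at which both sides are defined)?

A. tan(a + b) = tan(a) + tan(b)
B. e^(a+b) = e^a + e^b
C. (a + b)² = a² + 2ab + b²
A: fails at (3, 7) — LHS = tan(10) ≈ 0.6484, RHS = tan(3) + tan(7) ≈ 0.7289.
B: fails at (1, 2) — LHS = e^3 ≈ 20.09, RHS = e + e^2 ≈ 10.11.
C: holds — e.g. at (3, 3), both sides equal 36.

Answer: C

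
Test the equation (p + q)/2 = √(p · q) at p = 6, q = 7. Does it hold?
Substituting p = 6, q = 7:

LHS = (6 + 7)/2 = 13/2
RHS = √(6 · 7) = √(42) ≈ 6.481

LHS ≠ RHS, so the equation does not hold at this point.

Answer: Fails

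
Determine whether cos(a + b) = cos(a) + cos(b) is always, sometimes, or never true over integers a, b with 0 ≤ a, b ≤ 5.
Never true

The claim fails for every pair in the range. For instance at (a, b) = (1, 3): LHS = cos(4) ≈ -0.6536, RHS = cos(3) + cos(1) ≈ -0.4497.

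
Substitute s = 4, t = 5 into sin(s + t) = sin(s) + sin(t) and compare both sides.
LHS = sin(4 + 5) = sin(9) ≈ 0.4121
RHS = sin(4) + sin(5) ≈ -1.716

LHS ≠ RHS (they differ by about 2.128), so the equation does not hold here.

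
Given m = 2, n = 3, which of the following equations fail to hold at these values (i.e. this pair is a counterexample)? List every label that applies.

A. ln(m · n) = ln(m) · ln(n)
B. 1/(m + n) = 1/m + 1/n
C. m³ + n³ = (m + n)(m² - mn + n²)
Evaluating each claim at the given values:
A. LHS = ln(6) ≈ 1.792, RHS = ln(2)·ln(3) ≈ 0.7615 → fails here (LHS ≠ RHS)
B. LHS = 1/5, RHS = 5/6 → fails here (LHS ≠ RHS)
C. LHS = 35, RHS = 35 → holds here (LHS = RHS)

Answer: A, B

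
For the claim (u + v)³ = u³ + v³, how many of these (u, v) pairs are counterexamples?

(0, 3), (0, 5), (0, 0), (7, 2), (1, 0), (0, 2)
1

Testing each pair:
(0, 3): LHS = 27, RHS = 27 → satisfies claim
(0, 5): LHS = 125, RHS = 125 → satisfies claim
(0, 0): LHS = 0, RHS = 0 → satisfies claim
(7, 2): LHS = 729, RHS = 351 → counterexample
(1, 0): LHS = 1, RHS = 1 → satisfies claim
(0, 2): LHS = 8, RHS = 8 → satisfies claim

That makes 1 counterexample.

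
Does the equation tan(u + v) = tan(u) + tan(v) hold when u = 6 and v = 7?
Fails

Substituting u = 6, v = 7:

LHS = tan(6 + 7) = tan(13) ≈ 0.463
RHS = tan(6) + tan(7) ≈ 0.5804

LHS ≠ RHS, so the equation does not hold at this point.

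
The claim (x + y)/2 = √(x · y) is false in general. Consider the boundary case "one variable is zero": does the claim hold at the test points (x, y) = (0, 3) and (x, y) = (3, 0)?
No, fails at both test points

At (0, 3): LHS = 3/2 ≠ RHS = 0
At (3, 0): LHS = 3/2 ≠ RHS = 0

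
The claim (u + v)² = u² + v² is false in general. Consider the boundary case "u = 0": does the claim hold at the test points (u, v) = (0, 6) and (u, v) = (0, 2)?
At (0, 6): LHS = 36, RHS = 36 → equal
At (0, 2): LHS = 4, RHS = 4 → equal

So the claim does hold at both of these boundary points, even though it is not an identity.

Answer: Yes, holds at both test points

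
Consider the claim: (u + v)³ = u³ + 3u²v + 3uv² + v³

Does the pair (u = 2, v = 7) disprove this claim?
Substituting u = 2, v = 7:
LHS = (2 + 7)³ = 729
RHS = 2³ + 3·2²·7 + 3·2·7² + 7³ = 729

The sides agree, so this pair does not disprove the claim.

Answer: No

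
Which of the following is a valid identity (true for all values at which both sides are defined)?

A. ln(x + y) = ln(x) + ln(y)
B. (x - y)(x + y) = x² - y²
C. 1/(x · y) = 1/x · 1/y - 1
A: fails at (2, 3) — LHS = ln(5) ≈ 1.609, RHS = ln(2) + ln(3) ≈ 1.792.
B: holds — e.g. at (1, 3), both sides equal -8.
C: fails at (3, 5) — LHS = 1/15, RHS = -14/15.

Answer: B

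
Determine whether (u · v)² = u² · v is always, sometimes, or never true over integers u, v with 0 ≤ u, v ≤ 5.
It holds at (u, v) = (0, 2) (both sides equal 0), but fails at (u, v) = (5, 4) (LHS = 400, RHS = 100).

Answer: Sometimes true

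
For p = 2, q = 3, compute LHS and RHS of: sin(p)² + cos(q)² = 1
LHS = sin(2)² + cos(3)² ≈ 1.807
RHS = 1

LHS ≠ RHS (they differ by about 0.8069), so the equation does not hold here.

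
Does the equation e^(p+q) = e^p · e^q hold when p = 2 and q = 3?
Holds

Substituting p = 2, q = 3:

LHS = e^(2+3) = e^5 ≈ 148.4
RHS = e^2 · e^3 = e^5 ≈ 148.4

LHS = RHS, so the equation holds at this point.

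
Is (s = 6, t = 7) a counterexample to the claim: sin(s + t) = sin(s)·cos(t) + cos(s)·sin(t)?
No

Substituting s = 6, t = 7:
LHS = sin(6 + 7) = sin(13) ≈ 0.4202
RHS = sin(6)·cos(7) + cos(6)·sin(7) = sin(6)·cos(7) + sin(7)·cos(6) ≈ 0.4202

The sides agree, so this pair does not disprove the claim.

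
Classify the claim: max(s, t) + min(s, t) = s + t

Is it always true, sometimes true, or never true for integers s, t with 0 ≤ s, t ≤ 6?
The identity holds for every pair in the range. For instance at (s, t) = (5, 0): both sides equal 5.

Answer: Always true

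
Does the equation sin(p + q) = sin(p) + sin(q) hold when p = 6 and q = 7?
Fails

Substituting p = 6, q = 7:

LHS = sin(6 + 7) = sin(13) ≈ 0.4202
RHS = sin(6) + sin(7) ≈ 0.3776

LHS ≠ RHS, so the equation does not hold at this point.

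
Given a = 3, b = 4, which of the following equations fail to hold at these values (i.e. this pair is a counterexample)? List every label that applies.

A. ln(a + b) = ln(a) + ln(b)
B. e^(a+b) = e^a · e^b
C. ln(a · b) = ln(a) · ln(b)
Evaluating each claim at the given values:
A. LHS = ln(7) ≈ 1.946, RHS = ln(3) + ln(4) ≈ 2.485 → fails here (LHS ≠ RHS)
B. LHS = e^7 ≈ 1097, RHS = e^7 ≈ 1097 → holds here (LHS = RHS)
C. LHS = ln(12) ≈ 2.485, RHS = ln(3)·ln(4) ≈ 1.523 → fails here (LHS ≠ RHS)

Answer: A, C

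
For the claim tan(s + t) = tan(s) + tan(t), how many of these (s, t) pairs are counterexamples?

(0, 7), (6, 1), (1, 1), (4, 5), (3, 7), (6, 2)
Testing each pair:
(0, 7): LHS = tan(7) ≈ 0.8714, RHS = tan(7) ≈ 0.8714 → satisfies claim
(6, 1): LHS = tan(7) ≈ 0.8714, RHS = tan(6) + tan(1) ≈ 1.266 → counterexample
(1, 1): LHS = tan(2) ≈ -2.185, RHS = 2·tan(1) ≈ 3.115 → counterexample
(4, 5): LHS = tan(9) ≈ -0.4523, RHS = tan(5) + tan(4) ≈ -2.223 → counterexample
(3, 7): LHS = tan(10) ≈ 0.6484, RHS = tan(3) + tan(7) ≈ 0.7289 → counterexample
(6, 2): LHS = tan(8) ≈ -6.8, RHS = tan(2) + tan(6) ≈ -2.476 → counterexample

That makes 5 counterexamples.

Answer: 5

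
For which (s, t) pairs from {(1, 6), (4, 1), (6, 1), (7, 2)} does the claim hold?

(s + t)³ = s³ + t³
Testing each pair:
(1, 6): LHS = 343, RHS = 217 → fails
(4, 1): LHS = 125, RHS = 65 → fails
(6, 1): LHS = 343, RHS = 217 → fails
(7, 2): LHS = 729, RHS = 351 → fails

No pair satisfies the claim.

Answer: None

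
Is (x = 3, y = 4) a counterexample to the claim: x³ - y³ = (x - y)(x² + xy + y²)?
Substituting x = 3, y = 4:
LHS = 3³ - 4³ = -37
RHS = (3 - 4)(3² + 3·4 + 4²) = -37

The sides agree, so this pair does not disprove the claim.

Answer: No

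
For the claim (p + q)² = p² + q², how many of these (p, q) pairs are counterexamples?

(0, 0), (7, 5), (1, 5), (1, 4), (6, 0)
3

Testing each pair:
(0, 0): LHS = 0, RHS = 0 → satisfies claim
(7, 5): LHS = 144, RHS = 74 → counterexample
(1, 5): LHS = 36, RHS = 26 → counterexample
(1, 4): LHS = 25, RHS = 17 → counterexample
(6, 0): LHS = 36, RHS = 36 → satisfies claim

That makes 3 counterexamples.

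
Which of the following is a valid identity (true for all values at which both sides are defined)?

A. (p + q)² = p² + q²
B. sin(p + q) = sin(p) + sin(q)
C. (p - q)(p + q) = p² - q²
C

A: fails at (4, 6) — LHS = 100, RHS = 52.
B: fails at (1, 4) — LHS = sin(5) ≈ -0.9589, RHS = sin(4) + sin(1) ≈ 0.08467.
C: holds — e.g. at (2, 4), both sides equal -12.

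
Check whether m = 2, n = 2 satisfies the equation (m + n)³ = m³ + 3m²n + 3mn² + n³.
Substituting m = 2, n = 2:

LHS = (2 + 2)³ = 64
RHS = 2³ + 3·2²·2 + 3·2·2² + 2³ = 64

LHS = RHS, so the equation holds at this point.

Answer: Holds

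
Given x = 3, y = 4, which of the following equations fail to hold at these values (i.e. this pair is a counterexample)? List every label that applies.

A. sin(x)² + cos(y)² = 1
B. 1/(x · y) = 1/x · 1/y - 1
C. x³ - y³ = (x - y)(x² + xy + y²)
Evaluating each claim at the given values:
A. LHS = sin(3)² + cos(4)² ≈ 0.4472, RHS = 1 → fails here (LHS ≠ RHS)
B. LHS = 1/12, RHS = -11/12 → fails here (LHS ≠ RHS)
C. LHS = -37, RHS = -37 → holds here (LHS = RHS)

Answer: A, B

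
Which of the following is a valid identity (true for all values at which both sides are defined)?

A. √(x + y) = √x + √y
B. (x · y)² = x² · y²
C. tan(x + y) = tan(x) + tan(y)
B

A: fails at (5, 8) — LHS = √(13) ≈ 3.606, RHS = √(5) + 2·√(2) ≈ 5.064.
B: holds — e.g. at (5, 5), both sides equal 625.
C: fails at (1, 5) — LHS = tan(6) ≈ -0.291, RHS = tan(5) + tan(1) ≈ -1.823.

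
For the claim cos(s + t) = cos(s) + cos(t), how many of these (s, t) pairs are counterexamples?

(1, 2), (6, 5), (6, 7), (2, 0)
4

Testing each pair:
(1, 2): LHS = cos(3) ≈ -0.99, RHS = cos(2) + cos(1) ≈ 0.1242 → counterexample
(6, 5): LHS = cos(11) ≈ 0.004426, RHS = cos(5) + cos(6) ≈ 1.244 → counterexample
(6, 7): LHS = cos(13) ≈ 0.9074, RHS = cos(7) + cos(6) ≈ 1.714 → counterexample
(2, 0): LHS = cos(2) ≈ -0.4161, RHS = cos(2) + 1 ≈ 0.5839 → counterexample

That makes 4 counterexamples.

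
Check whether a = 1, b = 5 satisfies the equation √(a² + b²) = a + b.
Fails

Substituting a = 1, b = 5:

LHS = √(1² + 5²) = √(26) ≈ 5.099
RHS = 1 + 5 = 6

LHS ≠ RHS, so the equation does not hold at this point.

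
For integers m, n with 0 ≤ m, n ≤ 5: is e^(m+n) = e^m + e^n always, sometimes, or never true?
Never true

The claim fails for every pair in the range. For instance at (m, n) = (5, 0): LHS = e^5 ≈ 148.4, RHS = 1 + e^5 ≈ 149.4.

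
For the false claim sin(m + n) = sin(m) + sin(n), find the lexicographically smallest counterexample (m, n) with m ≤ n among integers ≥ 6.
Substituting (6, 6) into the claim:
LHS = sin(6 + 6) = sin(12) ≈ -0.5366
RHS = sin(6) + sin(6) = 2·sin(6) ≈ -0.5588

Since LHS ≠ RHS, this pair disproves the claim, and no lexicographically smaller pair (m ≤ n, integers ≥ 6) does.

For instance (8, 11) is also a counterexample (LHS = sin(19) ≈ 0.1499, RHS = sin(11) + sin(8) ≈ -0.01063), but it's lexicographically larger.

Answer: (m, n) = (6, 6)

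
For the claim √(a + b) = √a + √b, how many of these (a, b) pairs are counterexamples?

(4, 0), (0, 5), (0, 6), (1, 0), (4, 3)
1

Testing each pair:
(4, 0): LHS = 2, RHS = 2 → satisfies claim
(0, 5): LHS = √(5) ≈ 2.236, RHS = √(5) ≈ 2.236 → satisfies claim
(0, 6): LHS = √(6) ≈ 2.449, RHS = √(6) ≈ 2.449 → satisfies claim
(1, 0): LHS = 1, RHS = 1 → satisfies claim
(4, 3): LHS = √(7) ≈ 2.646, RHS = √(3) + 2 ≈ 3.732 → counterexample

That makes 1 counterexample.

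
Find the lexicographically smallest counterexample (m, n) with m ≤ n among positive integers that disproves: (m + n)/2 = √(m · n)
Substituting (1, 2) into the claim:
LHS = (1 + 2)/2 = 3/2
RHS = √(1 · 2) = √(2) ≈ 1.414

Since LHS ≠ RHS, this pair disproves the claim, and no lexicographically smaller pair (m ≤ n, positive integers) does.

For instance (6, 8) is also a counterexample (LHS = 7, RHS = 4·√(3) ≈ 6.928), but it's lexicographically larger.

Answer: (m, n) = (1, 2)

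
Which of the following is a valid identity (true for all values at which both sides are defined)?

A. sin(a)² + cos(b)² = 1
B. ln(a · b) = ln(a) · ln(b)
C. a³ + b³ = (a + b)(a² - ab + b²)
C

A: fails at (2, 3) — LHS = sin(2)² + cos(3)² ≈ 1.807, RHS = 1.
B: fails at (1, 3) — LHS = ln(3) ≈ 1.099, RHS = 0.
C: holds — e.g. at (1, 5), both sides equal 126.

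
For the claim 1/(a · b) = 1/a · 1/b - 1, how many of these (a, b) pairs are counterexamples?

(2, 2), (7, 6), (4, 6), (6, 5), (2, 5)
5

Testing each pair:
(2, 2): LHS = 1/4, RHS = -3/4 → counterexample
(7, 6): LHS = 1/42, RHS = -41/42 → counterexample
(4, 6): LHS = 1/24, RHS = -23/24 → counterexample
(6, 5): LHS = 1/30, RHS = -29/30 → counterexample
(2, 5): LHS = 1/10, RHS = -9/10 → counterexample

That makes 5 counterexamples.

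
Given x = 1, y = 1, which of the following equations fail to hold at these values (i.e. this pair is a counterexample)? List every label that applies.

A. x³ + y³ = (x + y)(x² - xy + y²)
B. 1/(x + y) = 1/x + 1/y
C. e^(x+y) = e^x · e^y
B

Evaluating each claim at the given values:
A. LHS = 2, RHS = 2 → holds here (LHS = RHS)
B. LHS = 1/2, RHS = 2 → fails here (LHS ≠ RHS)
C. LHS = e^2 ≈ 7.389, RHS = e^2 ≈ 7.389 → holds here (LHS = RHS)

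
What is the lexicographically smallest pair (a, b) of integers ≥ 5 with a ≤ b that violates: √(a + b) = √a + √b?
Substituting (5, 5) into the claim:
LHS = √(5 + 5) = √(10) ≈ 3.162
RHS = √5 + √5 = 2·√(5) ≈ 4.472

Since LHS ≠ RHS, this pair disproves the claim, and no lexicographically smaller pair (a ≤ b, integers ≥ 5) does.

For instance (9, 10) is also a counterexample (LHS = √(19) ≈ 4.359, RHS = 3 + √(10) ≈ 6.162), but it's lexicographically larger.

Answer: (a, b) = (5, 5)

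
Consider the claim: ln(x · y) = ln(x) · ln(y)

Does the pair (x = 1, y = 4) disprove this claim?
Yes

Substituting x = 1, y = 4:
LHS = ln(1 · 4) = ln(4) ≈ 1.386
RHS = ln(1) · ln(4) = 0

Since LHS ≠ RHS, this pair disproves the claim.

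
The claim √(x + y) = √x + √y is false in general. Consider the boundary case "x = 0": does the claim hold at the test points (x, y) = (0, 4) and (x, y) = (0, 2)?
At (0, 4): LHS = 2, RHS = 2 → equal
At (0, 2): LHS = √(2) ≈ 1.414, RHS = √(2) ≈ 1.414 → equal

So the claim does hold at both of these boundary points, even though it is not an identity.

Answer: Yes, holds at both test points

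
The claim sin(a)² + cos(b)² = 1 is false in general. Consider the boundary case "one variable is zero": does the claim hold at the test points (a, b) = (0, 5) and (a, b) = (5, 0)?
At (0, 5): LHS = cos(5)² ≈ 0.08046 ≠ RHS = 1
At (5, 0): LHS = sin(5)² + 1 ≈ 1.92 ≠ RHS = 1

Answer: No, fails at both test points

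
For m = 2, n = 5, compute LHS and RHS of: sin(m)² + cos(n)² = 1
LHS = sin(2)² + cos(5)² ≈ 0.9073
RHS = 1

LHS ≠ RHS (they differ by about 0.09271), so the equation does not hold here.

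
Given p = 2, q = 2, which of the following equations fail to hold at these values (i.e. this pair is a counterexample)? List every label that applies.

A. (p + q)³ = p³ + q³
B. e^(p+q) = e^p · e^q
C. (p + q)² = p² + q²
A, C

Evaluating each claim at the given values:
A. LHS = 64, RHS = 16 → fails here (LHS ≠ RHS)
B. LHS = e^4 ≈ 54.6, RHS = e^4 ≈ 54.6 → holds here (LHS = RHS)
C. LHS = 16, RHS = 8 → fails here (LHS ≠ RHS)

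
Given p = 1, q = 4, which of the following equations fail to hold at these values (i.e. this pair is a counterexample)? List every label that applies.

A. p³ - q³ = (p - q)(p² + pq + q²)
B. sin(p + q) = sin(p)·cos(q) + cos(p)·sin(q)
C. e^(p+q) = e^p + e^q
Evaluating each claim at the given values:
A. LHS = -63, RHS = -63 → holds here (LHS = RHS)
B. LHS = sin(5) ≈ -0.9589, RHS = sin(1)·cos(4) + sin(4)·cos(1) ≈ -0.9589 → holds here (LHS = RHS)
C. LHS = e^5 ≈ 148.4, RHS = e + e^4 ≈ 57.32 → fails here (LHS ≠ RHS)

Answer: C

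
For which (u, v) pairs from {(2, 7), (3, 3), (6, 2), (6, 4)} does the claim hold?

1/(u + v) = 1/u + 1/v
Testing each pair:
(2, 7): LHS = 1/9, RHS = 9/14 → fails
(3, 3): LHS = 1/6, RHS = 2/3 → fails
(6, 2): LHS = 1/8, RHS = 2/3 → fails
(6, 4): LHS = 1/10, RHS = 5/12 → fails

No pair satisfies the claim.

Answer: None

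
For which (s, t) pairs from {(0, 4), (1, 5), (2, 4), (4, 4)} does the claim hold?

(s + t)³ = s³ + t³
Testing each pair:
(0, 4): LHS = 64, RHS = 64 → holds
(1, 5): LHS = 216, RHS = 126 → fails
(2, 4): LHS = 216, RHS = 72 → fails
(4, 4): LHS = 512, RHS = 128 → fails

1 of 4 pairs satisfies the claim.

Answer: (0, 4)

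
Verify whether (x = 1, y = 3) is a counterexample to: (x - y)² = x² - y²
Substituting x = 1, y = 3:
LHS = (1 - 3)² = 4
RHS = 1² - 3² = -8

Since LHS ≠ RHS, this pair disproves the claim.

Answer: Yes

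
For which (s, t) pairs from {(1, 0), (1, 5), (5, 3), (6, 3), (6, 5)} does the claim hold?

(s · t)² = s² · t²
Testing each pair:
(1, 0): LHS = 0, RHS = 0 → holds
(1, 5): LHS = 25, RHS = 25 → holds
(5, 3): LHS = 225, RHS = 225 → holds
(6, 3): LHS = 324, RHS = 324 → holds
(6, 5): LHS = 900, RHS = 900 → holds

Every pair satisfies the claim.

Answer: All pairs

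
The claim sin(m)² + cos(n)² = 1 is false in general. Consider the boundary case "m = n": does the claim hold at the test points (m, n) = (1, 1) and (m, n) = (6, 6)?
Yes, holds at both test points

At (1, 1): LHS = cos(1)² + sin(1)² = 1, RHS = 1 → equal
At (6, 6): LHS = sin(6)² + cos(6)² = 1, RHS = 1 → equal

So the claim does hold at both of these boundary points, even though it is not an identity.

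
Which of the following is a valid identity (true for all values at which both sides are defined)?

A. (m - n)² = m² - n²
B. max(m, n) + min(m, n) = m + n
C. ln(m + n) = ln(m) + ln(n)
A: fails at (4, 6) — LHS = 4, RHS = -20.
B: holds — e.g. at (2, 7), both sides equal 9.
C: fails at (3, 4) — LHS = ln(7) ≈ 1.946, RHS = ln(3) + ln(4) ≈ 2.485.

Answer: B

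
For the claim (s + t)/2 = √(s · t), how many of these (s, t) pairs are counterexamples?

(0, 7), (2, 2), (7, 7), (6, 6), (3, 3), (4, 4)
Testing each pair:
(0, 7): LHS = 7/2, RHS = 0 → counterexample
(2, 2): LHS = 2, RHS = 2 → satisfies claim
(7, 7): LHS = 7, RHS = 7 → satisfies claim
(6, 6): LHS = 6, RHS = 6 → satisfies claim
(3, 3): LHS = 3, RHS = 3 → satisfies claim
(4, 4): LHS = 4, RHS = 4 → satisfies claim

That makes 1 counterexample.

Answer: 1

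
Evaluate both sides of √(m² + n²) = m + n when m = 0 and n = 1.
LHS = √(0² + 1²) = 1
RHS = 0 + 1 = 1

LHS = RHS: the two sides agree.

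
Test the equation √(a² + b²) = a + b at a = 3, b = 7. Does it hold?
Fails

Substituting a = 3, b = 7:

LHS = √(3² + 7²) = √(58) ≈ 7.616
RHS = 3 + 7 = 10

LHS ≠ RHS, so the equation does not hold at this point.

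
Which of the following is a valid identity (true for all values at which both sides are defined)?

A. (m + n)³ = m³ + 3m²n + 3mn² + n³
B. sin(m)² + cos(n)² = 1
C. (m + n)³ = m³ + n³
A

A: holds — e.g. at (5, 8), both sides equal 2197.
B: fails at (1, 2) — LHS = cos(2)² + sin(1)² ≈ 0.8813, RHS = 1.
C: fails at (5, 5) — LHS = 1000, RHS = 250.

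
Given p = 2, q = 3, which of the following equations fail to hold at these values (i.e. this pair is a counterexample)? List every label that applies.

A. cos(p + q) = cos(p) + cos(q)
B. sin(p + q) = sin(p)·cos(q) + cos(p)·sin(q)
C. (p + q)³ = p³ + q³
A, C

Evaluating each claim at the given values:
A. LHS = cos(5) ≈ 0.2837, RHS = cos(3) + cos(2) ≈ -1.406 → fails here (LHS ≠ RHS)
B. LHS = sin(5) ≈ -0.9589, RHS = sin(2)·cos(3) + sin(3)·cos(2) ≈ -0.9589 → holds here (LHS = RHS)
C. LHS = 125, RHS = 35 → fails here (LHS ≠ RHS)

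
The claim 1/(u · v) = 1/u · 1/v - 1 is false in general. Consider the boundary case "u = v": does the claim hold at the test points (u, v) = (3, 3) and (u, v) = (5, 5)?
No, fails at both test points

At (3, 3): LHS = 1/9 ≠ RHS = -8/9
At (5, 5): LHS = 1/25 ≠ RHS = -24/25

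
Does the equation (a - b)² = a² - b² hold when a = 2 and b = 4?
Substituting a = 2, b = 4:

LHS = (2 - 4)² = 4
RHS = 2² - 4² = -12

LHS ≠ RHS, so the equation does not hold at this point.

Answer: Fails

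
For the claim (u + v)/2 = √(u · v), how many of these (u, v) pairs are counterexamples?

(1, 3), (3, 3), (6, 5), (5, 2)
3

Testing each pair:
(1, 3): LHS = 2, RHS = √(3) ≈ 1.732 → counterexample
(3, 3): LHS = 3, RHS = 3 → satisfies claim
(6, 5): LHS = 11/2, RHS = √(30) ≈ 5.477 → counterexample
(5, 2): LHS = 7/2, RHS = √(10) ≈ 3.162 → counterexample

That makes 3 counterexamples.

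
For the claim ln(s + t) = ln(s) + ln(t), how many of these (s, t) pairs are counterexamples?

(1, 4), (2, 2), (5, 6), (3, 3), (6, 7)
4

Testing each pair:
(1, 4): LHS = ln(5) ≈ 1.609, RHS = ln(4) ≈ 1.386 → counterexample
(2, 2): LHS = ln(4) ≈ 1.386, RHS = 2·ln(2) ≈ 1.386 → satisfies claim
(5, 6): LHS = ln(11) ≈ 2.398, RHS = ln(5) + ln(6) ≈ 3.401 → counterexample
(3, 3): LHS = ln(6) ≈ 1.792, RHS = 2·ln(3) ≈ 2.197 → counterexample
(6, 7): LHS = ln(13) ≈ 2.565, RHS = ln(6) + ln(7) ≈ 3.738 → counterexample

That makes 4 counterexamples.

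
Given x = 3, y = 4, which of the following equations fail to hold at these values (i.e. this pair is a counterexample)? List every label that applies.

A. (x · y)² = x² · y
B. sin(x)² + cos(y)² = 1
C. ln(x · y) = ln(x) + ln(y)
Evaluating each claim at the given values:
A. LHS = 144, RHS = 36 → fails here (LHS ≠ RHS)
B. LHS = sin(3)² + cos(4)² ≈ 0.4472, RHS = 1 → fails here (LHS ≠ RHS)
C. LHS = ln(12) ≈ 2.485, RHS = ln(3) + ln(4) ≈ 2.485 → holds here (LHS = RHS)

Answer: A, B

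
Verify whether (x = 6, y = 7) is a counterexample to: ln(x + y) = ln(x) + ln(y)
Yes

Substituting x = 6, y = 7:
LHS = ln(6 + 7) = ln(13) ≈ 2.565
RHS = ln(6) + ln(7) ≈ 3.738

Since LHS ≠ RHS, this pair disproves the claim.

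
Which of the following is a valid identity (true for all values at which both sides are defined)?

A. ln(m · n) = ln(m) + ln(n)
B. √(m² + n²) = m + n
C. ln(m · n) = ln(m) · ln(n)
A: holds — e.g. at (3, 3), both sides equal ln(9) ≈ 2.197.
B: fails at (1, 4) — LHS = √(17) ≈ 4.123, RHS = 5.
C: fails at (4, 5) — LHS = ln(20) ≈ 2.996, RHS = ln(4)·ln(5) ≈ 2.231.

Answer: A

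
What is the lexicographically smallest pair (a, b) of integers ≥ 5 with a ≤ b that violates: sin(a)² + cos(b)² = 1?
(a, b) = (5, 6)

Substituting (5, 6) into the claim:
LHS = sin(5)² + cos(6)² ≈ 1.841
RHS = 1

Since LHS ≠ RHS, this pair disproves the claim, and no lexicographically smaller pair (a ≤ b, integers ≥ 5) does.

For instance (5, 11) is also a counterexample (LHS = cos(11)² + sin(5)² ≈ 0.9196, RHS = 1), but it's lexicographically larger.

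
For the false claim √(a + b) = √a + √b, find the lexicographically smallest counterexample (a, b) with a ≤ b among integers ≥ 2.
Substituting (2, 2) into the claim:
LHS = √(2 + 2) = 2
RHS = √2 + √2 = 2·√(2) ≈ 2.828

Since LHS ≠ RHS, this pair disproves the claim, and no lexicographically smaller pair (a ≤ b, integers ≥ 2) does.

For instance (3, 9) is also a counterexample (LHS = 2·√(3) ≈ 3.464, RHS = √(3) + 3 ≈ 4.732), but it's lexicographically larger.

Answer: (a, b) = (2, 2)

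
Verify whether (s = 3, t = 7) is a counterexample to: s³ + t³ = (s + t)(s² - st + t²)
Substituting s = 3, t = 7:
LHS = 3³ + 7³ = 370
RHS = (3 + 7)(3² - 3·7 + 7²) = 370

The sides agree, so this pair does not disprove the claim.

Answer: No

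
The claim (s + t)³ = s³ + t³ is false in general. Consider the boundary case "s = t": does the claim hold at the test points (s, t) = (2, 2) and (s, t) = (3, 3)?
No, fails at both test points

At (2, 2): LHS = 64 ≠ RHS = 16
At (3, 3): LHS = 216 ≠ RHS = 54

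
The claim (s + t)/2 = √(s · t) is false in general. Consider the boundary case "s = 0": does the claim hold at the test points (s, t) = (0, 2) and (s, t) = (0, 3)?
At (0, 2): LHS = 1 ≠ RHS = 0
At (0, 3): LHS = 3/2 ≠ RHS = 0

Answer: No, fails at both test points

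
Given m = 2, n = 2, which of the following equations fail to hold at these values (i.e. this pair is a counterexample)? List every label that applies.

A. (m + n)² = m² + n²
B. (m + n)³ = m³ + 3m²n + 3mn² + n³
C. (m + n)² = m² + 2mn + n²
A

Evaluating each claim at the given values:
A. LHS = 16, RHS = 8 → fails here (LHS ≠ RHS)
B. LHS = 64, RHS = 64 → holds here (LHS = RHS)
C. LHS = 16, RHS = 16 → holds here (LHS = RHS)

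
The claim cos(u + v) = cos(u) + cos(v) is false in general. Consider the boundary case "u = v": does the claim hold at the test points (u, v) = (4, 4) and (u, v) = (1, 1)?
At (4, 4): LHS = cos(8) ≈ -0.1455 ≠ RHS = 2·cos(4) ≈ -1.307
At (1, 1): LHS = cos(2) ≈ -0.4161 ≠ RHS = 2·cos(1) ≈ 1.081

Answer: No, fails at both test points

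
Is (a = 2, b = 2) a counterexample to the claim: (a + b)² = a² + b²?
Yes

Substituting a = 2, b = 2:
LHS = (2 + 2)² = 16
RHS = 2² + 2² = 8

Since LHS ≠ RHS, this pair disproves the claim.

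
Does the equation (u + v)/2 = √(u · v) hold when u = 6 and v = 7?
Fails

Substituting u = 6, v = 7:

LHS = (6 + 7)/2 = 13/2
RHS = √(6 · 7) = √(42) ≈ 6.481

LHS ≠ RHS, so the equation does not hold at this point.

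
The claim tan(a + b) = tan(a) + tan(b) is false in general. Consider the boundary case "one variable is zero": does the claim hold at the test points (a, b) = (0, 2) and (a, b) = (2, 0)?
Yes, holds at both test points

At (0, 2): LHS = tan(2) ≈ -2.185, RHS = tan(2) ≈ -2.185 → equal
At (2, 0): LHS = tan(2) ≈ -2.185, RHS = tan(2) ≈ -2.185 → equal

So the claim does hold at both of these boundary points, even though it is not an identity.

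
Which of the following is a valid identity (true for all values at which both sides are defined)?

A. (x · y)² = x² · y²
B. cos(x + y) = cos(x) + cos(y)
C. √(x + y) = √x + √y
A

A: holds — e.g. at (1, 3), both sides equal 9.
B: fails at (6, 7) — LHS = cos(13) ≈ 0.9074, RHS = cos(7) + cos(6) ≈ 1.714.
C: fails at (4, 6) — LHS = √(10) ≈ 3.162, RHS = 2 + √(6) ≈ 4.449.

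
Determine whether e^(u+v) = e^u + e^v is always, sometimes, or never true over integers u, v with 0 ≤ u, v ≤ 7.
Never true

The claim fails for every pair in the range. For instance at (u, v) = (7, 0): LHS = e^7 ≈ 1097, RHS = 1 + e^7 ≈ 1098.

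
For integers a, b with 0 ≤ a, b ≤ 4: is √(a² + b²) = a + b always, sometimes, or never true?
Sometimes true

It holds at (a, b) = (2, 0) (both sides equal 2), but fails at (a, b) = (3, 2) (LHS = √(13) ≈ 3.606, RHS = 5).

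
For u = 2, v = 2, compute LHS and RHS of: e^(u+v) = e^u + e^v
LHS = e^(2+2) = e^4 ≈ 54.6
RHS = e^2 + e^2 = 2·e^2 ≈ 14.78

LHS ≠ RHS (they differ by about 39.82), so the equation does not hold here.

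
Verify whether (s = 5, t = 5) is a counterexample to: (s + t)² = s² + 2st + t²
Substituting s = 5, t = 5:
LHS = (5 + 5)² = 100
RHS = 5² + 2·5·5 + 5² = 100

The sides agree, so this pair does not disprove the claim.

Answer: No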